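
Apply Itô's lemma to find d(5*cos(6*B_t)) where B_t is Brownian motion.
d(5*cos(6*B_t)) = (-90*cos(6*B_t)) dt + (-30*sin(6*B_t)) dB_t

Itô's formula for f(B_t) gives d f(B_t) = f'(B_t) dB_t + (1/2) f''(B_t) dt. Compute derivatives of f(x) = 5*cos(6*x):
  f'(x)  = -30*sin(6*x)
  f''(x) = -180*cos(6*x)
Substitute x = B_t and multiply the f'' term by 1/2:
  drift     = (1/2) * (-180*cos(6*x)) evaluated at B_t = -90*cos(6*B_t)
  diffusion = (-30*sin(6*x)) evaluated at B_t = -30*sin(6*B_t)
Therefore d(5*cos(6*B_t)) = (-90*cos(6*B_t)) dt + (-30*sin(6*B_t)) dB_t.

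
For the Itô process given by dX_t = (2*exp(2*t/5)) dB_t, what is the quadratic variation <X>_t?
<X>_t = 5*exp(4*t/5) - 5

For an Itô process dX_t = a(t) dt + b(t) dB_t, the quadratic variation is <X>_t = int_0^t b(s)^2 ds (the drift term does not contribute). Here b(s) = 2*exp(2*s/5), so
  b(s)^2 = 4*exp(4*s/5).
Integrating from 0 to t:
  <X>_t = int_0^t (4*exp(4*s/5)) ds = 5*exp(4*t/5) - 5.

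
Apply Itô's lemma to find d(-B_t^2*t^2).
d(-B_t^2*t^2) = (t*(-2*B_t^2 - t)) dt + (-2*B_t*t^2) dB_t

Itô's formula for f(t, x): d f(t, B_t) = (f_t + (1/2) f_xx) dt + f_x dB_t. Compute partials of f(t, x) = -t^2*x^2:
  f_t(t,x)  = -2*t*x^2
  f_x(t,x)  = -2*t^2*x
  f_xx(t,x) = -2*t^2
Assemble drift = f_t + (1/2) f_xx = t*(-t - 2*x^2) and diffusion = f_x = -2*t^2*x. Substituting x = B_t:
  d(-B_t^2*t^2) = (t*(-2*B_t^2 - t)) dt + (-2*B_t*t^2) dB_t.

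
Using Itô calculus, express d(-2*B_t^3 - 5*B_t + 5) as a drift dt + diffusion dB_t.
d(-2*B_t^3 - 5*B_t + 5) = (-6*B_t) dt + (-6*B_t^2 - 5) dB_t

Itô's formula for f(B_t) gives d f(B_t) = f'(B_t) dB_t + (1/2) f''(B_t) dt. Compute derivatives of f(x) = -2*x^3 - 5*x + 5:
  f'(x)  = -6*x^2 - 5
  f''(x) = -12*x
Substitute x = B_t and multiply the f'' term by 1/2:
  drift     = (1/2) * (-12*x) evaluated at B_t = -6*B_t
  diffusion = (-6*x^2 - 5) evaluated at B_t = -6*B_t^2 - 5
Therefore d(-2*B_t^3 - 5*B_t + 5) = (-6*B_t) dt + (-6*B_t^2 - 5) dB_t.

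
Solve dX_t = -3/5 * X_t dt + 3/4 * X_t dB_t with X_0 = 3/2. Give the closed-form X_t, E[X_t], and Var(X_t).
X_t = 3/2 * exp((-141/160) t + (3/4) B_t); E[X_t] = 3*exp(-3*t/5)/2; Var(X_t) = (9*exp(9*t/16) - 9)*exp(-6*t/5)/4

For GBM dX = mu X dt + sigma X dB with X_0 = x_0, apply Itô to Y = log X: dY = (mu - sigma^2/2) dt + sigma dB, so Y_t = log(x_0) + (mu - sigma^2/2) t + sigma B_t and hence X_t = x_0 * exp((mu - sigma^2/2) t + sigma B_t).
With mu = -3/5, sigma = 3/4, x_0 = 3/2, this gives:
  X_t = 3/2 * exp((-141/160) * t + (3/4) * B_t).
Since sigma*B_t ~ Normal(0, sigma^2 t), E[exp(sigma*B_t)] = exp(sigma^2 t / 2); so E[X_t] = x_0 * exp((mu - sigma^2/2) t) * exp(sigma^2 t / 2) = x_0 * exp(mu t) = 3*exp(-3*t/5)/2.
Var(X_t) = E[X_t^2] - (E[X_t])^2 = x_0^2 * exp(2 mu t) * (exp(sigma^2 t) - 1) = (9*exp(9*t/16) - 9)*exp(-6*t/5)/4.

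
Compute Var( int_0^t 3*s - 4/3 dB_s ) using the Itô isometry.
Var = t*(27*t^2 - 36*t + 16)/9

The Itô integral of a deterministic integrand f(s) has mean 0 because each increment f(s) * (B_{s+ds} - B_s) has mean 0. By the Itô isometry:
  Var( int_0^t f(s) dB_s ) = E[ (int_0^t f(s) dB_s)^2 ] = int_0^t f(s)^2 ds.
Here f(s) = 3*s - 4/3, so f(s)^2 = (9*s - 4)^2/9. Integrate:
  int_0^t ((9*s - 4)^2/9) ds = t*(27*t^2 - 36*t + 16)/9.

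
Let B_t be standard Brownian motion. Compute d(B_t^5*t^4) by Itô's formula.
d(B_t^5*t^4) = (B_t^3*t^3*(4*B_t^2 + 10*t)) dt + (5*B_t^4*t^4) dB_t

Itô's formula for f(t, x): d f(t, B_t) = (f_t + (1/2) f_xx) dt + f_x dB_t. Compute partials of f(t, x) = t^4*x^5:
  f_t(t,x)  = 4*t^3*x^5
  f_x(t,x)  = 5*t^4*x^4
  f_xx(t,x) = 20*t^4*x^3
Assemble drift = f_t + (1/2) f_xx = t^3*x^3*(10*t + 4*x^2) and diffusion = f_x = 5*t^4*x^4. Substituting x = B_t:
  d(B_t^5*t^4) = (B_t^3*t^3*(4*B_t^2 + 10*t)) dt + (5*B_t^4*t^4) dB_t.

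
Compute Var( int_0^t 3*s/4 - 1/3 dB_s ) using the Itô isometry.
Var = t*(27*t^2 - 36*t + 16)/144

The Itô integral of a deterministic integrand f(s) has mean 0 because each increment f(s) * (B_{s+ds} - B_s) has mean 0. By the Itô isometry:
  Var( int_0^t f(s) dB_s ) = E[ (int_0^t f(s) dB_s)^2 ] = int_0^t f(s)^2 ds.
Here f(s) = 3*s/4 - 1/3, so f(s)^2 = (9*s - 4)^2/144. Integrate:
  int_0^t ((9*s - 4)^2/144) ds = t*(27*t^2 - 36*t + 16)/144.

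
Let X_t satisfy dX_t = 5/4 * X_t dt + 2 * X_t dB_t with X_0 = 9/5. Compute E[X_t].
E[X_t] = 9*exp(5*t/4)/5

For GBM dX = mu X dt + sigma X dB with X_0 = x_0, apply Itô to Y = log X: dY = (mu - sigma^2/2) dt + sigma dB, so Y_t = log(x_0) + (mu - sigma^2/2) t + sigma B_t and hence X_t = x_0 * exp((mu - sigma^2/2) t + sigma B_t).
With mu = 5/4, sigma = 2, x_0 = 9/5, this gives:
  X_t = 9/5 * exp((-3/4) * t + (2) * B_t).
Since sigma*B_t ~ Normal(0, sigma^2 t), E[exp(sigma*B_t)] = exp(sigma^2 t / 2); so E[X_t] = x_0 * exp((mu - sigma^2/2) t) * exp(sigma^2 t / 2) = x_0 * exp(mu t) = 9*exp(5*t/4)/5.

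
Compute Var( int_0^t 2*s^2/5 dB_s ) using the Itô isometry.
Var = 4*t^5/125

The Itô integral of a deterministic integrand f(s) has mean 0 because each increment f(s) * (B_{s+ds} - B_s) has mean 0. By the Itô isometry:
  Var( int_0^t f(s) dB_s ) = E[ (int_0^t f(s) dB_s)^2 ] = int_0^t f(s)^2 ds.
Here f(s) = 2*s^2/5, so f(s)^2 = 4*s^4/25. Integrate:
  int_0^t (4*s^4/25) ds = 4*t^5/125.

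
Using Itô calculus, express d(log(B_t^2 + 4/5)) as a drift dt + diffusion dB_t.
d(log(B_t^2 + 4/5)) = (5*(4 - 5*B_t^2)/(5*B_t^2 + 4)^2) dt + (10*B_t/(5*B_t^2 + 4)) dB_t

Itô's formula for f(B_t) gives d f(B_t) = f'(B_t) dB_t + (1/2) f''(B_t) dt. Compute derivatives of f(x) = log(x^2 + 4/5):
  f'(x)  = 10*x/(5*x^2 + 4)
  f''(x) = 10*(4 - 5*x^2)/(5*x^2 + 4)^2
Substitute x = B_t and multiply the f'' term by 1/2:
  drift     = (1/2) * (10*(4 - 5*x^2)/(5*x^2 + 4)^2) evaluated at B_t = 5*(4 - 5*B_t^2)/(5*B_t^2 + 4)^2
  diffusion = (10*x/(5*x^2 + 4)) evaluated at B_t = 10*B_t/(5*B_t^2 + 4)
Therefore d(log(B_t^2 + 4/5)) = (5*(4 - 5*B_t^2)/(5*B_t^2 + 4)^2) dt + (10*B_t/(5*B_t^2 + 4)) dB_t.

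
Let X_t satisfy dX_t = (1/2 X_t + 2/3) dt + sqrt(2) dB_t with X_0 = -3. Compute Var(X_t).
Var(X_t) = 2*exp(t) - 2

The variance V(t) = Var(X_t) satisfies V'(t) = 2 a V(t) + c^2 with V(0) = 0 (drift coefficient is linear in X, diffusion is constant). With a = 1/2, c = sqrt(2), the solution is
  V(t) = (c^2 / (2 a)) * (exp(2 a t) - 1)
       = (sqrt(2)^2 / (2*(1/2))) * (exp(1 t) - 1)
       = 2*exp(t) - 2.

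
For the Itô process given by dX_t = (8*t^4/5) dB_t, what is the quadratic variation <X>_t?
<X>_t = 64*t^9/225

For an Itô process dX_t = a(t) dt + b(t) dB_t, the quadratic variation is <X>_t = int_0^t b(s)^2 ds (the drift term does not contribute). Here b(s) = 8*s^4/5, so
  b(s)^2 = 64*s^8/25.
Integrating from 0 to t:
  <X>_t = int_0^t (64*s^8/25) ds = 64*t^9/225.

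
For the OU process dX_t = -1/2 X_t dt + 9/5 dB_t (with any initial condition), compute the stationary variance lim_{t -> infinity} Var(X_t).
lim Var(X_t) = 81/25

The OU SDE dX = -theta X dt + sigma dB admits the integrating factor exp(theta t): d(exp(theta t) X_t) = sigma exp(theta t) dB_t. Integrating from 0 to t gives X_t = x_0 * exp(-theta t) + sigma * int_0^t exp(-theta (t-s)) dB_s for any initial x_0. The Itô integral has variance (by the Itô isometry) sigma^2 * int_0^t exp(-2 theta (t - s)) ds = sigma^2 * (1 - exp(-2 theta t)) / (2 theta), independent of x_0.
With theta = 1/2, sigma = 9/5:
  Var(X_t) = (9/5)^2 * (1 - exp(-2*1/2 t)) / (2 * 1/2) = 81/25 - 81*exp(-t)/25.
As t -> infinity, exp(-2*1/2 t) -> 0, so the stationary variance is sigma^2 / (2 theta) = 81/25.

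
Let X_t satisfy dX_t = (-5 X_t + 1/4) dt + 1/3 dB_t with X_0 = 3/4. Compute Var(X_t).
Var(X_t) = 1/90 - exp(-10*t)/90

The variance V(t) = Var(X_t) satisfies V'(t) = 2 a V(t) + c^2 with V(0) = 0 (drift coefficient is linear in X, diffusion is constant). With a = -5, c = 1/3, the solution is
  V(t) = (c^2 / (2 a)) * (exp(2 a t) - 1)
       = ((1/3)^2 / (2*(-5))) * (exp((-10) t) - 1)
       = 1/90 - exp(-10*t)/90.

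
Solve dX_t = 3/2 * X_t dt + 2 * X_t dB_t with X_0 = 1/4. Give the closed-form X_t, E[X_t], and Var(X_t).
X_t = 1/4 * exp((-1/2) t + (2) B_t); E[X_t] = exp(3*t/2)/4; Var(X_t) = (exp(4*t) - 1)*exp(3*t)/16

For GBM dX = mu X dt + sigma X dB with X_0 = x_0, apply Itô to Y = log X: dY = (mu - sigma^2/2) dt + sigma dB, so Y_t = log(x_0) + (mu - sigma^2/2) t + sigma B_t and hence X_t = x_0 * exp((mu - sigma^2/2) t + sigma B_t).
With mu = 3/2, sigma = 2, x_0 = 1/4, this gives:
  X_t = 1/4 * exp((-1/2) * t + (2) * B_t).
Since sigma*B_t ~ Normal(0, sigma^2 t), E[exp(sigma*B_t)] = exp(sigma^2 t / 2); so E[X_t] = x_0 * exp((mu - sigma^2/2) t) * exp(sigma^2 t / 2) = x_0 * exp(mu t) = exp(3*t/2)/4.
Var(X_t) = E[X_t^2] - (E[X_t])^2 = x_0^2 * exp(2 mu t) * (exp(sigma^2 t) - 1) = (exp(4*t) - 1)*exp(3*t)/16.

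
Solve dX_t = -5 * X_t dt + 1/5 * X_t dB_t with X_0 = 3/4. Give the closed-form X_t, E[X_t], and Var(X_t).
X_t = 3/4 * exp((-251/50) t + (1/5) B_t); E[X_t] = 3*exp(-5*t)/4; Var(X_t) = (9*exp(t/25) - 9)*exp(-10*t)/16

For GBM dX = mu X dt + sigma X dB with X_0 = x_0, apply Itô to Y = log X: dY = (mu - sigma^2/2) dt + sigma dB, so Y_t = log(x_0) + (mu - sigma^2/2) t + sigma B_t and hence X_t = x_0 * exp((mu - sigma^2/2) t + sigma B_t).
With mu = -5, sigma = 1/5, x_0 = 3/4, this gives:
  X_t = 3/4 * exp((-251/50) * t + (1/5) * B_t).
Since sigma*B_t ~ Normal(0, sigma^2 t), E[exp(sigma*B_t)] = exp(sigma^2 t / 2); so E[X_t] = x_0 * exp((mu - sigma^2/2) t) * exp(sigma^2 t / 2) = x_0 * exp(mu t) = 3*exp(-5*t)/4.
Var(X_t) = E[X_t^2] - (E[X_t])^2 = x_0^2 * exp(2 mu t) * (exp(sigma^2 t) - 1) = (9*exp(t/25) - 9)*exp(-10*t)/16.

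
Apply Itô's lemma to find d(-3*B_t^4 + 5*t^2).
d(-3*B_t^4 + 5*t^2) = (-18*B_t^2 + 10*t) dt + (-12*B_t^3) dB_t

Itô's formula for f(t, x): d f(t, B_t) = (f_t + (1/2) f_xx) dt + f_x dB_t. Compute partials of f(t, x) = 5*t^2 - 3*x^4:
  f_t(t,x)  = 10*t
  f_x(t,x)  = -12*x^3
  f_xx(t,x) = -36*x^2
Assemble drift = f_t + (1/2) f_xx = 10*t - 18*x^2 and diffusion = f_x = -12*x^3. Substituting x = B_t:
  d(-3*B_t^4 + 5*t^2) = (-18*B_t^2 + 10*t) dt + (-12*B_t^3) dB_t.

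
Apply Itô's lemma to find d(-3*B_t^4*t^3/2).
d(-3*B_t^4*t^3/2) = (9*B_t^2*t^2*(-B_t^2 - 2*t)/2) dt + (-6*B_t^3*t^3) dB_t

Itô's formula for f(t, x): d f(t, B_t) = (f_t + (1/2) f_xx) dt + f_x dB_t. Compute partials of f(t, x) = -3*t^3*x^4/2:
  f_t(t,x)  = -9*t^2*x^4/2
  f_x(t,x)  = -6*t^3*x^3
  f_xx(t,x) = -18*t^3*x^2
Assemble drift = f_t + (1/2) f_xx = 9*t^2*x^2*(-2*t - x^2)/2 and diffusion = f_x = -6*t^3*x^3. Substituting x = B_t:
  d(-3*B_t^4*t^3/2) = (9*B_t^2*t^2*(-B_t^2 - 2*t)/2) dt + (-6*B_t^3*t^3) dB_t.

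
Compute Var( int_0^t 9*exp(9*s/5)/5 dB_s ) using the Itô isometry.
Var = 9*exp(18*t/5)/10 - 9/10

The Itô integral of a deterministic integrand f(s) has mean 0 because each increment f(s) * (B_{s+ds} - B_s) has mean 0. By the Itô isometry:
  Var( int_0^t f(s) dB_s ) = E[ (int_0^t f(s) dB_s)^2 ] = int_0^t f(s)^2 ds.
Here f(s) = 9*exp(9*s/5)/5, so f(s)^2 = 81*exp(18*s/5)/25. Integrate:
  int_0^t (81*exp(18*s/5)/25) ds = 9*exp(18*t/5)/10 - 9/10.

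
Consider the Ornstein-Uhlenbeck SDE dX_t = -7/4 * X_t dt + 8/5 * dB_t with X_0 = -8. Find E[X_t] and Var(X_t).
E[X_t] = -8*exp(-7*t/4); Var(X_t) = 128/175 - 128*exp(-7*t/2)/175

The OU SDE dX = -theta X dt + sigma dB admits the integrating factor exp(theta t): d(exp(theta t) X_t) = sigma exp(theta t) dB_t. Integrating from 0 to t:
  X_t = x_0 * exp(-theta t) + sigma * int_0^t exp(-theta (t-s)) dB_s.
The Itô integral has mean 0 and (by the Itô isometry) variance sigma^2 * int_0^t exp(-2 theta (t - s)) ds = sigma^2 * (1 - exp(-2 theta t)) / (2 theta).
With theta = 7/4, sigma = 8/5, x_0 = -8:
  E[X_t] = -8 * exp(-7/4 t) = -8*exp(-7*t/4)
  Var(X_t) = (8/5)^2 * (1 - exp(-2*7/4 t)) / (2 * 7/4) = 128/175 - 128*exp(-7*t/2)/175.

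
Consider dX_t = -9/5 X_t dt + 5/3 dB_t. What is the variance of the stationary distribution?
lim Var(X_t) = 125/162

The OU SDE dX = -theta X dt + sigma dB admits the integrating factor exp(theta t): d(exp(theta t) X_t) = sigma exp(theta t) dB_t. Integrating from 0 to t gives X_t = x_0 * exp(-theta t) + sigma * int_0^t exp(-theta (t-s)) dB_s for any initial x_0. The Itô integral has variance (by the Itô isometry) sigma^2 * int_0^t exp(-2 theta (t - s)) ds = sigma^2 * (1 - exp(-2 theta t)) / (2 theta), independent of x_0.
With theta = 9/5, sigma = 5/3:
  Var(X_t) = (5/3)^2 * (1 - exp(-2*9/5 t)) / (2 * 9/5) = 125/162 - 125*exp(-18*t/5)/162.
As t -> infinity, exp(-2*9/5 t) -> 0, so the stationary variance is sigma^2 / (2 theta) = 125/162.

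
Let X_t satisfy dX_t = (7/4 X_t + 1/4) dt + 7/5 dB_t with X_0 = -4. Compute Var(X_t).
Var(X_t) = 14*exp(7*t/2)/25 - 14/25

The variance V(t) = Var(X_t) satisfies V'(t) = 2 a V(t) + c^2 with V(0) = 0 (drift coefficient is linear in X, diffusion is constant). With a = 7/4, c = 7/5, the solution is
  V(t) = (c^2 / (2 a)) * (exp(2 a t) - 1)
       = ((7/5)^2 / (2*(7/4))) * (exp((7/2) t) - 1)
       = 14*exp(7*t/2)/25 - 14/25.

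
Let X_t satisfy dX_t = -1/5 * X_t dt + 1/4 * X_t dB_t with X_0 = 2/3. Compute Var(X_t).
Var(X_t) = (4*exp(t/16) - 4)*exp(-2*t/5)/9

For GBM dX = mu X dt + sigma X dB with X_0 = x_0, apply Itô to Y = log X: dY = (mu - sigma^2/2) dt + sigma dB, so Y_t = log(x_0) + (mu - sigma^2/2) t + sigma B_t and hence X_t = x_0 * exp((mu - sigma^2/2) t + sigma B_t).
With mu = -1/5, sigma = 1/4, x_0 = 2/3, this gives:
  X_t = 2/3 * exp((-37/160) * t + (1/4) * B_t).
Since sigma*B_t ~ Normal(0, sigma^2 t), E[exp(sigma*B_t)] = exp(sigma^2 t / 2); so E[X_t] = x_0 * exp((mu - sigma^2/2) t) * exp(sigma^2 t / 2) = x_0 * exp(mu t) = 2*exp(-t/5)/3.
Var(X_t) = E[X_t^2] - (E[X_t])^2 = x_0^2 * exp(2 mu t) * (exp(sigma^2 t) - 1) = (4*exp(t/16) - 4)*exp(-2*t/5)/9.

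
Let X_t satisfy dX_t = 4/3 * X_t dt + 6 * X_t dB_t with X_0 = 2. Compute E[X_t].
E[X_t] = 2*exp(4*t/3)

For GBM dX = mu X dt + sigma X dB with X_0 = x_0, apply Itô to Y = log X: dY = (mu - sigma^2/2) dt + sigma dB, so Y_t = log(x_0) + (mu - sigma^2/2) t + sigma B_t and hence X_t = x_0 * exp((mu - sigma^2/2) t + sigma B_t).
With mu = 4/3, sigma = 6, x_0 = 2, this gives:
  X_t = 2 * exp((-50/3) * t + (6) * B_t).
Since sigma*B_t ~ Normal(0, sigma^2 t), E[exp(sigma*B_t)] = exp(sigma^2 t / 2); so E[X_t] = x_0 * exp((mu - sigma^2/2) t) * exp(sigma^2 t / 2) = x_0 * exp(mu t) = 2*exp(4*t/3).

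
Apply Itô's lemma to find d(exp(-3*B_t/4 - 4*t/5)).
d(exp(-3*B_t/4 - 4*t/5)) = (-83*exp(-3*B_t/4 - 4*t/5)/160) dt + (-3*exp(-3*B_t/4 - 4*t/5)/4) dB_t

Itô's formula for f(t, x): d f(t, B_t) = (f_t + (1/2) f_xx) dt + f_x dB_t. Compute partials of f(t, x) = exp(-4*t/5 - 3*x/4):
  f_t(t,x)  = -4*exp(-4*t/5 - 3*x/4)/5
  f_x(t,x)  = -3*exp(-4*t/5 - 3*x/4)/4
  f_xx(t,x) = 9*exp(-4*t/5 - 3*x/4)/16
Assemble drift = f_t + (1/2) f_xx = -83*exp(-4*t/5 - 3*x/4)/160 and diffusion = f_x = -3*exp(-4*t/5 - 3*x/4)/4. Substituting x = B_t:
  d(exp(-3*B_t/4 - 4*t/5)) = (-83*exp(-3*B_t/4 - 4*t/5)/160) dt + (-3*exp(-3*B_t/4 - 4*t/5)/4) dB_t.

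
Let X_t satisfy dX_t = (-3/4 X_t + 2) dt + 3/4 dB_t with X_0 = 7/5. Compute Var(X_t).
Var(X_t) = 3/8 - 3*exp(-3*t/2)/8

The variance V(t) = Var(X_t) satisfies V'(t) = 2 a V(t) + c^2 with V(0) = 0 (drift coefficient is linear in X, diffusion is constant). With a = -3/4, c = 3/4, the solution is
  V(t) = (c^2 / (2 a)) * (exp(2 a t) - 1)
       = ((3/4)^2 / (2*(-3/4))) * (exp((-3/2) t) - 1)
       = 3/8 - 3*exp(-3*t/2)/8.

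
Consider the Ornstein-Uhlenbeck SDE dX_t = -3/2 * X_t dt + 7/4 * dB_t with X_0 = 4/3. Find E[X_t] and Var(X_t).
E[X_t] = 4*exp(-3*t/2)/3; Var(X_t) = 49/48 - 49*exp(-3*t)/48

The OU SDE dX = -theta X dt + sigma dB admits the integrating factor exp(theta t): d(exp(theta t) X_t) = sigma exp(theta t) dB_t. Integrating from 0 to t:
  X_t = x_0 * exp(-theta t) + sigma * int_0^t exp(-theta (t-s)) dB_s.
The Itô integral has mean 0 and (by the Itô isometry) variance sigma^2 * int_0^t exp(-2 theta (t - s)) ds = sigma^2 * (1 - exp(-2 theta t)) / (2 theta).
With theta = 3/2, sigma = 7/4, x_0 = 4/3:
  E[X_t] = 4/3 * exp(-3/2 t) = 4*exp(-3*t/2)/3
  Var(X_t) = (7/4)^2 * (1 - exp(-2*3/2 t)) / (2 * 3/2) = 49/48 - 49*exp(-3*t)/48.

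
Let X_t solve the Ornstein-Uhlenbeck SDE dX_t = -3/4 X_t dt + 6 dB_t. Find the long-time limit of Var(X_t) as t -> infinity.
lim Var(X_t) = 24

The OU SDE dX = -theta X dt + sigma dB admits the integrating factor exp(theta t): d(exp(theta t) X_t) = sigma exp(theta t) dB_t. Integrating from 0 to t gives X_t = x_0 * exp(-theta t) + sigma * int_0^t exp(-theta (t-s)) dB_s for any initial x_0. The Itô integral has variance (by the Itô isometry) sigma^2 * int_0^t exp(-2 theta (t - s)) ds = sigma^2 * (1 - exp(-2 theta t)) / (2 theta), independent of x_0.
With theta = 3/4, sigma = 6:
  Var(X_t) = (6)^2 * (1 - exp(-2*3/4 t)) / (2 * 3/4) = 24 - 24*exp(-3*t/2).
As t -> infinity, exp(-2*3/4 t) -> 0, so the stationary variance is sigma^2 / (2 theta) = 24.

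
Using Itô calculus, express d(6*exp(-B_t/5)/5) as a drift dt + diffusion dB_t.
d(6*exp(-B_t/5)/5) = (3*exp(-B_t/5)/125) dt + (-6*exp(-B_t/5)/25) dB_t

Itô's formula for f(B_t) gives d f(B_t) = f'(B_t) dB_t + (1/2) f''(B_t) dt. Compute derivatives of f(x) = 6*exp(-x/5)/5:
  f'(x)  = -6*exp(-x/5)/25
  f''(x) = 6*exp(-x/5)/125
Substitute x = B_t and multiply the f'' term by 1/2:
  drift     = (1/2) * (6*exp(-x/5)/125) evaluated at B_t = 3*exp(-B_t/5)/125
  diffusion = (-6*exp(-x/5)/25) evaluated at B_t = -6*exp(-B_t/5)/25
Therefore d(6*exp(-B_t/5)/5) = (3*exp(-B_t/5)/125) dt + (-6*exp(-B_t/5)/25) dB_t.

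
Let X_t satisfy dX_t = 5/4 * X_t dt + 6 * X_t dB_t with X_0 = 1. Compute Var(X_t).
Var(X_t) = (exp(36*t) - 1)*exp(5*t/2)

For GBM dX = mu X dt + sigma X dB with X_0 = x_0, apply Itô to Y = log X: dY = (mu - sigma^2/2) dt + sigma dB, so Y_t = log(x_0) + (mu - sigma^2/2) t + sigma B_t and hence X_t = x_0 * exp((mu - sigma^2/2) t + sigma B_t).
With mu = 5/4, sigma = 6, x_0 = 1, this gives:
  X_t = 1 * exp((-67/4) * t + (6) * B_t).
Since sigma*B_t ~ Normal(0, sigma^2 t), E[exp(sigma*B_t)] = exp(sigma^2 t / 2); so E[X_t] = x_0 * exp((mu - sigma^2/2) t) * exp(sigma^2 t / 2) = x_0 * exp(mu t) = exp(5*t/4).
Var(X_t) = E[X_t^2] - (E[X_t])^2 = x_0^2 * exp(2 mu t) * (exp(sigma^2 t) - 1) = (exp(36*t) - 1)*exp(5*t/2).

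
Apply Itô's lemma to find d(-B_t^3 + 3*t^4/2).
d(-B_t^3 + 3*t^4/2) = (-3*B_t + 6*t^3) dt + (-3*B_t^2) dB_t

Itô's formula for f(t, x): d f(t, B_t) = (f_t + (1/2) f_xx) dt + f_x dB_t. Compute partials of f(t, x) = 3*t^4/2 - x^3:
  f_t(t,x)  = 6*t^3
  f_x(t,x)  = -3*x^2
  f_xx(t,x) = -6*x
Assemble drift = f_t + (1/2) f_xx = 6*t^3 - 3*x and diffusion = f_x = -3*x^2. Substituting x = B_t:
  d(-B_t^3 + 3*t^4/2) = (-3*B_t + 6*t^3) dt + (-3*B_t^2) dB_t.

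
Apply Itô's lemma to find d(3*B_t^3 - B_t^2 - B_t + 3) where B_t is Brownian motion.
d(3*B_t^3 - B_t^2 - B_t + 3) = (9*B_t - 1) dt + (9*B_t^2 - 2*B_t - 1) dB_t

Itô's formula for f(B_t) gives d f(B_t) = f'(B_t) dB_t + (1/2) f''(B_t) dt. Compute derivatives of f(x) = 3*x^3 - x^2 - x + 3:
  f'(x)  = 9*x^2 - 2*x - 1
  f''(x) = 18*x - 2
Substitute x = B_t and multiply the f'' term by 1/2:
  drift     = (1/2) * (18*x - 2) evaluated at B_t = 9*B_t - 1
  diffusion = (9*x^2 - 2*x - 1) evaluated at B_t = 9*B_t^2 - 2*B_t - 1
Therefore d(3*B_t^3 - B_t^2 - B_t + 3) = (9*B_t - 1) dt + (9*B_t^2 - 2*B_t - 1) dB_t.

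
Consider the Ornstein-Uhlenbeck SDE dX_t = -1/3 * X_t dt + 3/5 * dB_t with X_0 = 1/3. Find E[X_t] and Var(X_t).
E[X_t] = exp(-t/3)/3; Var(X_t) = 27/50 - 27*exp(-2*t/3)/50

The OU SDE dX = -theta X dt + sigma dB admits the integrating factor exp(theta t): d(exp(theta t) X_t) = sigma exp(theta t) dB_t. Integrating from 0 to t:
  X_t = x_0 * exp(-theta t) + sigma * int_0^t exp(-theta (t-s)) dB_s.
The Itô integral has mean 0 and (by the Itô isometry) variance sigma^2 * int_0^t exp(-2 theta (t - s)) ds = sigma^2 * (1 - exp(-2 theta t)) / (2 theta).
With theta = 1/3, sigma = 3/5, x_0 = 1/3:
  E[X_t] = 1/3 * exp(-1/3 t) = exp(-t/3)/3
  Var(X_t) = (3/5)^2 * (1 - exp(-2*1/3 t)) / (2 * 1/3) = 27/50 - 27*exp(-2*t/3)/50.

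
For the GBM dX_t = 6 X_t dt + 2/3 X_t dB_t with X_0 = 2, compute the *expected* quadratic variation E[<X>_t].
E[<X>_t] = exp(112*t/9)/7 - 1/7

<X>_t = int_0^t ((2/3) * X_s)^2 ds. Taking expectation inside the integral: E[<X>_t] = (2/3)^2 * int_0^t E[X_s^2] ds. For GBM, E[X_s^2] = x_0^2 * exp((2 mu + sigma^2) s). Integrating:
  E[<X>_t] = (2/3)^2 * 2^2 * (exp((2*6 + (2/3)^2) t) - 1) / (2*6 + (2/3)^2)
           = (2/3)^2 * 2^2 * (exp((112/9) t) - 1) / (112/9) = exp(112*t/9)/7 - 1/7.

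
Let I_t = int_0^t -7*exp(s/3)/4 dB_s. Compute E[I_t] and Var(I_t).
E[I_t] = 0; Var(I_t) = 147*exp(2*t/3)/32 - 147/32

The Itô integral of a deterministic integrand f(s) has mean 0 because each increment f(s) * (B_{s+ds} - B_s) has mean 0. By the Itô isometry:
  Var( int_0^t f(s) dB_s ) = E[ (int_0^t f(s) dB_s)^2 ] = int_0^t f(s)^2 ds.
Here f(s) = -7*exp(s/3)/4, so f(s)^2 = 49*exp(2*s/3)/16. Integrate:
  int_0^t (49*exp(2*s/3)/16) ds = 147*exp(2*t/3)/32 - 147/32.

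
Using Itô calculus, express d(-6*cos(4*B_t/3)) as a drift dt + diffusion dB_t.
d(-6*cos(4*B_t/3)) = (16*cos(4*B_t/3)/3) dt + (8*sin(4*B_t/3)) dB_t

Itô's formula for f(B_t) gives d f(B_t) = f'(B_t) dB_t + (1/2) f''(B_t) dt. Compute derivatives of f(x) = -6*cos(4*x/3):
  f'(x)  = 8*sin(4*x/3)
  f''(x) = 32*cos(4*x/3)/3
Substitute x = B_t and multiply the f'' term by 1/2:
  drift     = (1/2) * (32*cos(4*x/3)/3) evaluated at B_t = 16*cos(4*B_t/3)/3
  diffusion = (8*sin(4*x/3)) evaluated at B_t = 8*sin(4*B_t/3)
Therefore d(-6*cos(4*B_t/3)) = (16*cos(4*B_t/3)/3) dt + (8*sin(4*B_t/3)) dB_t.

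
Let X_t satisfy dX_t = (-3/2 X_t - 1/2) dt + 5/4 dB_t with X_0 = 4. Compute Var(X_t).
Var(X_t) = 25/48 - 25*exp(-3*t)/48

The variance V(t) = Var(X_t) satisfies V'(t) = 2 a V(t) + c^2 with V(0) = 0 (drift coefficient is linear in X, diffusion is constant). With a = -3/2, c = 5/4, the solution is
  V(t) = (c^2 / (2 a)) * (exp(2 a t) - 1)
       = ((5/4)^2 / (2*(-3/2))) * (exp((-3) t) - 1)
       = 25/48 - 25*exp(-3*t)/48.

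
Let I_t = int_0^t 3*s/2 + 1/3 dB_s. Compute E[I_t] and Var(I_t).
E[I_t] = 0; Var(I_t) = t*(27*t^2 + 18*t + 4)/36

The Itô integral of a deterministic integrand f(s) has mean 0 because each increment f(s) * (B_{s+ds} - B_s) has mean 0. By the Itô isometry:
  Var( int_0^t f(s) dB_s ) = E[ (int_0^t f(s) dB_s)^2 ] = int_0^t f(s)^2 ds.
Here f(s) = 3*s/2 + 1/3, so f(s)^2 = (9*s + 2)^2/36. Integrate:
  int_0^t ((9*s + 2)^2/36) ds = t*(27*t^2 + 18*t + 4)/36.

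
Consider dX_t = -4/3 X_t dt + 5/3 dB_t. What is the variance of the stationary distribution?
lim Var(X_t) = 25/24

The OU SDE dX = -theta X dt + sigma dB admits the integrating factor exp(theta t): d(exp(theta t) X_t) = sigma exp(theta t) dB_t. Integrating from 0 to t gives X_t = x_0 * exp(-theta t) + sigma * int_0^t exp(-theta (t-s)) dB_s for any initial x_0. The Itô integral has variance (by the Itô isometry) sigma^2 * int_0^t exp(-2 theta (t - s)) ds = sigma^2 * (1 - exp(-2 theta t)) / (2 theta), independent of x_0.
With theta = 4/3, sigma = 5/3:
  Var(X_t) = (5/3)^2 * (1 - exp(-2*4/3 t)) / (2 * 4/3) = 25/24 - 25*exp(-8*t/3)/24.
As t -> infinity, exp(-2*4/3 t) -> 0, so the stationary variance is sigma^2 / (2 theta) = 25/24.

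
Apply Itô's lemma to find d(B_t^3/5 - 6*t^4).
d(B_t^3/5 - 6*t^4) = (3*B_t/5 - 24*t^3) dt + (3*B_t^2/5) dB_t

Itô's formula for f(t, x): d f(t, B_t) = (f_t + (1/2) f_xx) dt + f_x dB_t. Compute partials of f(t, x) = -6*t^4 + x^3/5:
  f_t(t,x)  = -24*t^3
  f_x(t,x)  = 3*x^2/5
  f_xx(t,x) = 6*x/5
Assemble drift = f_t + (1/2) f_xx = -24*t^3 + 3*x/5 and diffusion = f_x = 3*x^2/5. Substituting x = B_t:
  d(B_t^3/5 - 6*t^4) = (3*B_t/5 - 24*t^3) dt + (3*B_t^2/5) dB_t.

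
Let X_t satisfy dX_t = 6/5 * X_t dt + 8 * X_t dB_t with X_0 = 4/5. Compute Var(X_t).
Var(X_t) = 16*(exp(64*t) - 1)*exp(12*t/5)/25

For GBM dX = mu X dt + sigma X dB with X_0 = x_0, apply Itô to Y = log X: dY = (mu - sigma^2/2) dt + sigma dB, so Y_t = log(x_0) + (mu - sigma^2/2) t + sigma B_t and hence X_t = x_0 * exp((mu - sigma^2/2) t + sigma B_t).
With mu = 6/5, sigma = 8, x_0 = 4/5, this gives:
  X_t = 4/5 * exp((-154/5) * t + (8) * B_t).
Since sigma*B_t ~ Normal(0, sigma^2 t), E[exp(sigma*B_t)] = exp(sigma^2 t / 2); so E[X_t] = x_0 * exp((mu - sigma^2/2) t) * exp(sigma^2 t / 2) = x_0 * exp(mu t) = 4*exp(6*t/5)/5.
Var(X_t) = E[X_t^2] - (E[X_t])^2 = x_0^2 * exp(2 mu t) * (exp(sigma^2 t) - 1) = 16*(exp(64*t) - 1)*exp(12*t/5)/25.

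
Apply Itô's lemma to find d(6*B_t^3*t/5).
d(6*B_t^3*t/5) = (6*B_t*(B_t^2 + 3*t)/5) dt + (18*B_t^2*t/5) dB_t

Itô's formula for f(t, x): d f(t, B_t) = (f_t + (1/2) f_xx) dt + f_x dB_t. Compute partials of f(t, x) = 6*t*x^3/5:
  f_t(t,x)  = 6*x^3/5
  f_x(t,x)  = 18*t*x^2/5
  f_xx(t,x) = 36*t*x/5
Assemble drift = f_t + (1/2) f_xx = 6*x*(3*t + x^2)/5 and diffusion = f_x = 18*t*x^2/5. Substituting x = B_t:
  d(6*B_t^3*t/5) = (6*B_t*(B_t^2 + 3*t)/5) dt + (18*B_t^2*t/5) dB_t.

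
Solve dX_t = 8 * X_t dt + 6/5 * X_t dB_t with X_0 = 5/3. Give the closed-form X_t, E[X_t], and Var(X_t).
X_t = 5/3 * exp((182/25) t + (6/5) B_t); E[X_t] = 5*exp(8*t)/3; Var(X_t) = 25*(exp(36*t/25) - 1)*exp(16*t)/9

For GBM dX = mu X dt + sigma X dB with X_0 = x_0, apply Itô to Y = log X: dY = (mu - sigma^2/2) dt + sigma dB, so Y_t = log(x_0) + (mu - sigma^2/2) t + sigma B_t and hence X_t = x_0 * exp((mu - sigma^2/2) t + sigma B_t).
With mu = 8, sigma = 6/5, x_0 = 5/3, this gives:
  X_t = 5/3 * exp((182/25) * t + (6/5) * B_t).
Since sigma*B_t ~ Normal(0, sigma^2 t), E[exp(sigma*B_t)] = exp(sigma^2 t / 2); so E[X_t] = x_0 * exp((mu - sigma^2/2) t) * exp(sigma^2 t / 2) = x_0 * exp(mu t) = 5*exp(8*t)/3.
Var(X_t) = E[X_t^2] - (E[X_t])^2 = x_0^2 * exp(2 mu t) * (exp(sigma^2 t) - 1) = 25*(exp(36*t/25) - 1)*exp(16*t)/9.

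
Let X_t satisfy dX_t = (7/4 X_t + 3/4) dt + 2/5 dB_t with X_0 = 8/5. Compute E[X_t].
E[X_t] = 71*exp(7*t/4)/35 - 3/7

Taking expectations and using E[dB_t] = 0, the mean m(t) = E[X_t] satisfies the ODE m'(t) = a m(t) + b with m(0) = x_0. With a = 7/4, b = 3/4, x_0 = 8/5, the solution is
  m(t) = x_0 * exp(a t) + (b/a) * (exp(a t) - 1)
       = (8/5) * exp((7/4) t) + ((3/4)/(7/4)) * (exp((7/4) t) - 1)
       = 71*exp(7*t/4)/35 - 3/7.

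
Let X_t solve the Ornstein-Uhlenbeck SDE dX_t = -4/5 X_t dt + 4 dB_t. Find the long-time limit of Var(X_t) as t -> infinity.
lim Var(X_t) = 10

The OU SDE dX = -theta X dt + sigma dB admits the integrating factor exp(theta t): d(exp(theta t) X_t) = sigma exp(theta t) dB_t. Integrating from 0 to t gives X_t = x_0 * exp(-theta t) + sigma * int_0^t exp(-theta (t-s)) dB_s for any initial x_0. The Itô integral has variance (by the Itô isometry) sigma^2 * int_0^t exp(-2 theta (t - s)) ds = sigma^2 * (1 - exp(-2 theta t)) / (2 theta), independent of x_0.
With theta = 4/5, sigma = 4:
  Var(X_t) = (4)^2 * (1 - exp(-2*4/5 t)) / (2 * 4/5) = 10 - 10*exp(-8*t/5).
As t -> infinity, exp(-2*4/5 t) -> 0, so the stationary variance is sigma^2 / (2 theta) = 10.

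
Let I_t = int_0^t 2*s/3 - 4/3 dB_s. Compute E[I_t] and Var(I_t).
E[I_t] = 0; Var(I_t) = 4*t*(t^2 - 6*t + 12)/27

The Itô integral of a deterministic integrand f(s) has mean 0 because each increment f(s) * (B_{s+ds} - B_s) has mean 0. By the Itô isometry:
  Var( int_0^t f(s) dB_s ) = E[ (int_0^t f(s) dB_s)^2 ] = int_0^t f(s)^2 ds.
Here f(s) = 2*s/3 - 4/3, so f(s)^2 = 4*(s - 2)^2/9. Integrate:
  int_0^t (4*(s - 2)^2/9) ds = 4*t*(t^2 - 6*t + 12)/27.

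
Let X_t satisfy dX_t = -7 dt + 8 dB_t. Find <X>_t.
<X>_t = 64*t

For an Itô process dX_t = a(t) dt + b(t) dB_t, the quadratic variation is <X>_t = int_0^t b(s)^2 ds (the drift term does not contribute). Here b(s) = 8, so
  b(s)^2 = 64.
Integrating from 0 to t:
  <X>_t = int_0^t (64) ds = 64*t.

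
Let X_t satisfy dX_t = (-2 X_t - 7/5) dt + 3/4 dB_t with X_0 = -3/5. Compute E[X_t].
E[X_t] = -7/10 + exp(-2*t)/10

Taking expectations and using E[dB_t] = 0, the mean m(t) = E[X_t] satisfies the ODE m'(t) = a m(t) + b with m(0) = x_0. With a = -2, b = -7/5, x_0 = -3/5, the solution is
  m(t) = x_0 * exp(a t) + (b/a) * (exp(a t) - 1)
       = (-3/5) * exp((-2) t) + ((-7/5)/(-2)) * (exp((-2) t) - 1)
       = -7/10 + exp(-2*t)/10.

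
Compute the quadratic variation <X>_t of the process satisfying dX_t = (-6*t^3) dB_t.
<X>_t = 36*t^7/7

For an Itô process dX_t = a(t) dt + b(t) dB_t, the quadratic variation is <X>_t = int_0^t b(s)^2 ds (the drift term does not contribute). Here b(s) = -6*s^3, so
  b(s)^2 = 36*s^6.
Integrating from 0 to t:
  <X>_t = int_0^t (36*s^6) ds = 36*t^7/7.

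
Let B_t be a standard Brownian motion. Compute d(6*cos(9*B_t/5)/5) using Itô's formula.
d(6*cos(9*B_t/5)/5) = (-243*cos(9*B_t/5)/125) dt + (-54*sin(9*B_t/5)/25) dB_t

Itô's formula for f(B_t) gives d f(B_t) = f'(B_t) dB_t + (1/2) f''(B_t) dt. Compute derivatives of f(x) = 6*cos(9*x/5)/5:
  f'(x)  = -54*sin(9*x/5)/25
  f''(x) = -486*cos(9*x/5)/125
Substitute x = B_t and multiply the f'' term by 1/2:
  drift     = (1/2) * (-486*cos(9*x/5)/125) evaluated at B_t = -243*cos(9*B_t/5)/125
  diffusion = (-54*sin(9*x/5)/25) evaluated at B_t = -54*sin(9*B_t/5)/25
Therefore d(6*cos(9*B_t/5)/5) = (-243*cos(9*B_t/5)/125) dt + (-54*sin(9*B_t/5)/25) dB_t.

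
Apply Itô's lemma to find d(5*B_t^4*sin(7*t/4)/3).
d(5*B_t^4*sin(7*t/4)/3) = (B_t^2*(35*B_t^2*cos(7*t/4)/12 + 10*sin(7*t/4))) dt + (20*B_t^3*sin(7*t/4)/3) dB_t

Itô's formula for f(t, x): d f(t, B_t) = (f_t + (1/2) f_xx) dt + f_x dB_t. Compute partials of f(t, x) = 5*x^4*sin(7*t/4)/3:
  f_t(t,x)  = 35*x^4*cos(7*t/4)/12
  f_x(t,x)  = 20*x^3*sin(7*t/4)/3
  f_xx(t,x) = 20*x^2*sin(7*t/4)
Assemble drift = f_t + (1/2) f_xx = x^2*(35*x^2*cos(7*t/4)/12 + 10*sin(7*t/4)) and diffusion = f_x = 20*x^3*sin(7*t/4)/3. Substituting x = B_t:
  d(5*B_t^4*sin(7*t/4)/3) = (B_t^2*(35*B_t^2*cos(7*t/4)/12 + 10*sin(7*t/4))) dt + (20*B_t^3*sin(7*t/4)/3) dB_t.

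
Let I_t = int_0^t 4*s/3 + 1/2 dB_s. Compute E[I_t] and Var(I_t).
E[I_t] = 0; Var(I_t) = t*(64*t^2 + 72*t + 27)/108

The Itô integral of a deterministic integrand f(s) has mean 0 because each increment f(s) * (B_{s+ds} - B_s) has mean 0. By the Itô isometry:
  Var( int_0^t f(s) dB_s ) = E[ (int_0^t f(s) dB_s)^2 ] = int_0^t f(s)^2 ds.
Here f(s) = 4*s/3 + 1/2, so f(s)^2 = (8*s + 3)^2/36. Integrate:
  int_0^t ((8*s + 3)^2/36) ds = t*(64*t^2 + 72*t + 27)/108.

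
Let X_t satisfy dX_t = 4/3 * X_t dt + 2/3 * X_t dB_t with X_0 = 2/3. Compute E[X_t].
E[X_t] = 2*exp(4*t/3)/3

For GBM dX = mu X dt + sigma X dB with X_0 = x_0, apply Itô to Y = log X: dY = (mu - sigma^2/2) dt + sigma dB, so Y_t = log(x_0) + (mu - sigma^2/2) t + sigma B_t and hence X_t = x_0 * exp((mu - sigma^2/2) t + sigma B_t).
With mu = 4/3, sigma = 2/3, x_0 = 2/3, this gives:
  X_t = 2/3 * exp((10/9) * t + (2/3) * B_t).
Since sigma*B_t ~ Normal(0, sigma^2 t), E[exp(sigma*B_t)] = exp(sigma^2 t / 2); so E[X_t] = x_0 * exp((mu - sigma^2/2) t) * exp(sigma^2 t / 2) = x_0 * exp(mu t) = 2*exp(4*t/3)/3.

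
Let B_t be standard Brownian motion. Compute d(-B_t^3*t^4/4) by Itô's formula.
d(-B_t^3*t^4/4) = (B_t*t^3*(-4*B_t^2 - 3*t)/4) dt + (-3*B_t^2*t^4/4) dB_t

Itô's formula for f(t, x): d f(t, B_t) = (f_t + (1/2) f_xx) dt + f_x dB_t. Compute partials of f(t, x) = -t^4*x^3/4:
  f_t(t,x)  = -t^3*x^3
  f_x(t,x)  = -3*t^4*x^2/4
  f_xx(t,x) = -3*t^4*x/2
Assemble drift = f_t + (1/2) f_xx = t^3*x*(-3*t - 4*x^2)/4 and diffusion = f_x = -3*t^4*x^2/4. Substituting x = B_t:
  d(-B_t^3*t^4/4) = (B_t*t^3*(-4*B_t^2 - 3*t)/4) dt + (-3*B_t^2*t^4/4) dB_t.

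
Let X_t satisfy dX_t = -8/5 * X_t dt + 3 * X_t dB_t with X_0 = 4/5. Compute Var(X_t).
Var(X_t) = (16*exp(9*t) - 16)*exp(-16*t/5)/25

For GBM dX = mu X dt + sigma X dB with X_0 = x_0, apply Itô to Y = log X: dY = (mu - sigma^2/2) dt + sigma dB, so Y_t = log(x_0) + (mu - sigma^2/2) t + sigma B_t and hence X_t = x_0 * exp((mu - sigma^2/2) t + sigma B_t).
With mu = -8/5, sigma = 3, x_0 = 4/5, this gives:
  X_t = 4/5 * exp((-61/10) * t + (3) * B_t).
Since sigma*B_t ~ Normal(0, sigma^2 t), E[exp(sigma*B_t)] = exp(sigma^2 t / 2); so E[X_t] = x_0 * exp((mu - sigma^2/2) t) * exp(sigma^2 t / 2) = x_0 * exp(mu t) = 4*exp(-8*t/5)/5.
Var(X_t) = E[X_t^2] - (E[X_t])^2 = x_0^2 * exp(2 mu t) * (exp(sigma^2 t) - 1) = (16*exp(9*t) - 16)*exp(-16*t/5)/25.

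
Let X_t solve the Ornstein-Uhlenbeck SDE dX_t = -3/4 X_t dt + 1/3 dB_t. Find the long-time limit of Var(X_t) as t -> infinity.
lim Var(X_t) = 2/27

The OU SDE dX = -theta X dt + sigma dB admits the integrating factor exp(theta t): d(exp(theta t) X_t) = sigma exp(theta t) dB_t. Integrating from 0 to t gives X_t = x_0 * exp(-theta t) + sigma * int_0^t exp(-theta (t-s)) dB_s for any initial x_0. The Itô integral has variance (by the Itô isometry) sigma^2 * int_0^t exp(-2 theta (t - s)) ds = sigma^2 * (1 - exp(-2 theta t)) / (2 theta), independent of x_0.
With theta = 3/4, sigma = 1/3:
  Var(X_t) = (1/3)^2 * (1 - exp(-2*3/4 t)) / (2 * 3/4) = 2/27 - 2*exp(-3*t/2)/27.
As t -> infinity, exp(-2*3/4 t) -> 0, so the stationary variance is sigma^2 / (2 theta) = 2/27.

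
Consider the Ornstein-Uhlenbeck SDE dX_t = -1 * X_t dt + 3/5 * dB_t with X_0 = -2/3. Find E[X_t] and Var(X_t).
E[X_t] = -2*exp(-t)/3; Var(X_t) = 9/50 - 9*exp(-2*t)/50

The OU SDE dX = -theta X dt + sigma dB admits the integrating factor exp(theta t): d(exp(theta t) X_t) = sigma exp(theta t) dB_t. Integrating from 0 to t:
  X_t = x_0 * exp(-theta t) + sigma * int_0^t exp(-theta (t-s)) dB_s.
The Itô integral has mean 0 and (by the Itô isometry) variance sigma^2 * int_0^t exp(-2 theta (t - s)) ds = sigma^2 * (1 - exp(-2 theta t)) / (2 theta).
With theta = 1, sigma = 3/5, x_0 = -2/3:
  E[X_t] = -2/3 * exp(-1 t) = -2*exp(-t)/3
  Var(X_t) = (3/5)^2 * (1 - exp(-2*1 t)) / (2 * 1) = 9/50 - 9*exp(-2*t)/50.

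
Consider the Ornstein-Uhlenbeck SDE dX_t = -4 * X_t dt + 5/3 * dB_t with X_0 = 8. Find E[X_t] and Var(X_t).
E[X_t] = 8*exp(-4*t); Var(X_t) = 25/72 - 25*exp(-8*t)/72

The OU SDE dX = -theta X dt + sigma dB admits the integrating factor exp(theta t): d(exp(theta t) X_t) = sigma exp(theta t) dB_t. Integrating from 0 to t:
  X_t = x_0 * exp(-theta t) + sigma * int_0^t exp(-theta (t-s)) dB_s.
The Itô integral has mean 0 and (by the Itô isometry) variance sigma^2 * int_0^t exp(-2 theta (t - s)) ds = sigma^2 * (1 - exp(-2 theta t)) / (2 theta).
With theta = 4, sigma = 5/3, x_0 = 8:
  E[X_t] = 8 * exp(-4 t) = 8*exp(-4*t)
  Var(X_t) = (5/3)^2 * (1 - exp(-2*4 t)) / (2 * 4) = 25/72 - 25*exp(-8*t)/72.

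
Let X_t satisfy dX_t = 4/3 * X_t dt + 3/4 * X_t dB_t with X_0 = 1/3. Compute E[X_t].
E[X_t] = exp(4*t/3)/3

For GBM dX = mu X dt + sigma X dB with X_0 = x_0, apply Itô to Y = log X: dY = (mu - sigma^2/2) dt + sigma dB, so Y_t = log(x_0) + (mu - sigma^2/2) t + sigma B_t and hence X_t = x_0 * exp((mu - sigma^2/2) t + sigma B_t).
With mu = 4/3, sigma = 3/4, x_0 = 1/3, this gives:
  X_t = 1/3 * exp((101/96) * t + (3/4) * B_t).
Since sigma*B_t ~ Normal(0, sigma^2 t), E[exp(sigma*B_t)] = exp(sigma^2 t / 2); so E[X_t] = x_0 * exp((mu - sigma^2/2) t) * exp(sigma^2 t / 2) = x_0 * exp(mu t) = exp(4*t/3)/3.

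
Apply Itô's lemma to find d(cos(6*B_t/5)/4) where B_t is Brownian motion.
d(cos(6*B_t/5)/4) = (-9*cos(6*B_t/5)/50) dt + (-3*sin(6*B_t/5)/10) dB_t

Itô's formula for f(B_t) gives d f(B_t) = f'(B_t) dB_t + (1/2) f''(B_t) dt. Compute derivatives of f(x) = cos(6*x/5)/4:
  f'(x)  = -3*sin(6*x/5)/10
  f''(x) = -9*cos(6*x/5)/25
Substitute x = B_t and multiply the f'' term by 1/2:
  drift     = (1/2) * (-9*cos(6*x/5)/25) evaluated at B_t = -9*cos(6*B_t/5)/50
  diffusion = (-3*sin(6*x/5)/10) evaluated at B_t = -3*sin(6*B_t/5)/10
Therefore d(cos(6*B_t/5)/4) = (-9*cos(6*B_t/5)/50) dt + (-3*sin(6*B_t/5)/10) dB_t.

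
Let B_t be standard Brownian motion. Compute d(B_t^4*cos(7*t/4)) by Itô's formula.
d(B_t^4*cos(7*t/4)) = (B_t^2*(-7*B_t^2*sin(7*t/4) + 24*cos(7*t/4))/4) dt + (4*B_t^3*cos(7*t/4)) dB_t

Itô's formula for f(t, x): d f(t, B_t) = (f_t + (1/2) f_xx) dt + f_x dB_t. Compute partials of f(t, x) = x^4*cos(7*t/4):
  f_t(t,x)  = -7*x^4*sin(7*t/4)/4
  f_x(t,x)  = 4*x^3*cos(7*t/4)
  f_xx(t,x) = 12*x^2*cos(7*t/4)
Assemble drift = f_t + (1/2) f_xx = x^2*(-7*x^2*sin(7*t/4) + 24*cos(7*t/4))/4 and diffusion = f_x = 4*x^3*cos(7*t/4). Substituting x = B_t:
  d(B_t^4*cos(7*t/4)) = (B_t^2*(-7*B_t^2*sin(7*t/4) + 24*cos(7*t/4))/4) dt + (4*B_t^3*cos(7*t/4)) dB_t.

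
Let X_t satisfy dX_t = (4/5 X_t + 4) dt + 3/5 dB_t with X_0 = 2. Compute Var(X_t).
Var(X_t) = 9*exp(8*t/5)/40 - 9/40

The variance V(t) = Var(X_t) satisfies V'(t) = 2 a V(t) + c^2 with V(0) = 0 (drift coefficient is linear in X, diffusion is constant). With a = 4/5, c = 3/5, the solution is
  V(t) = (c^2 / (2 a)) * (exp(2 a t) - 1)
       = ((3/5)^2 / (2*(4/5))) * (exp((8/5) t) - 1)
       = 9*exp(8*t/5)/40 - 9/40.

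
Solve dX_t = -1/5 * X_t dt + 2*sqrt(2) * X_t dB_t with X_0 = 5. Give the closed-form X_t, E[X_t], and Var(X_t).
X_t = 5 * exp((-21/5) t + (2*sqrt(2)) B_t); E[X_t] = 5*exp(-t/5); Var(X_t) = (25*exp(8*t) - 25)*exp(-2*t/5)

For GBM dX = mu X dt + sigma X dB with X_0 = x_0, apply Itô to Y = log X: dY = (mu - sigma^2/2) dt + sigma dB, so Y_t = log(x_0) + (mu - sigma^2/2) t + sigma B_t and hence X_t = x_0 * exp((mu - sigma^2/2) t + sigma B_t).
With mu = -1/5, sigma = 2*sqrt(2), x_0 = 5, this gives:
  X_t = 5 * exp((-21/5) * t + (2*sqrt(2)) * B_t).
Since sigma*B_t ~ Normal(0, sigma^2 t), E[exp(sigma*B_t)] = exp(sigma^2 t / 2); so E[X_t] = x_0 * exp((mu - sigma^2/2) t) * exp(sigma^2 t / 2) = x_0 * exp(mu t) = 5*exp(-t/5).
Var(X_t) = E[X_t^2] - (E[X_t])^2 = x_0^2 * exp(2 mu t) * (exp(sigma^2 t) - 1) = (25*exp(8*t) - 25)*exp(-2*t/5).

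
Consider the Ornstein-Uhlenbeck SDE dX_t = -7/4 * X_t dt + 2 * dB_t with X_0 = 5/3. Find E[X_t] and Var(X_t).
E[X_t] = 5*exp(-7*t/4)/3; Var(X_t) = 8/7 - 8*exp(-7*t/2)/7

The OU SDE dX = -theta X dt + sigma dB admits the integrating factor exp(theta t): d(exp(theta t) X_t) = sigma exp(theta t) dB_t. Integrating from 0 to t:
  X_t = x_0 * exp(-theta t) + sigma * int_0^t exp(-theta (t-s)) dB_s.
The Itô integral has mean 0 and (by the Itô isometry) variance sigma^2 * int_0^t exp(-2 theta (t - s)) ds = sigma^2 * (1 - exp(-2 theta t)) / (2 theta).
With theta = 7/4, sigma = 2, x_0 = 5/3:
  E[X_t] = 5/3 * exp(-7/4 t) = 5*exp(-7*t/4)/3
  Var(X_t) = (2)^2 * (1 - exp(-2*7/4 t)) / (2 * 7/4) = 8/7 - 8*exp(-7*t/2)/7.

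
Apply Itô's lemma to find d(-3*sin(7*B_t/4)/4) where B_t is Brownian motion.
d(-3*sin(7*B_t/4)/4) = (147*sin(7*B_t/4)/128) dt + (-21*cos(7*B_t/4)/16) dB_t

Itô's formula for f(B_t) gives d f(B_t) = f'(B_t) dB_t + (1/2) f''(B_t) dt. Compute derivatives of f(x) = -3*sin(7*x/4)/4:
  f'(x)  = -21*cos(7*x/4)/16
  f''(x) = 147*sin(7*x/4)/64
Substitute x = B_t and multiply the f'' term by 1/2:
  drift     = (1/2) * (147*sin(7*x/4)/64) evaluated at B_t = 147*sin(7*B_t/4)/128
  diffusion = (-21*cos(7*x/4)/16) evaluated at B_t = -21*cos(7*B_t/4)/16
Therefore d(-3*sin(7*B_t/4)/4) = (147*sin(7*B_t/4)/128) dt + (-21*cos(7*B_t/4)/16) dB_t.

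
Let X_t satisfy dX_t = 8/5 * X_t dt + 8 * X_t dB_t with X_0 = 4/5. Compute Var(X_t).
Var(X_t) = 16*(exp(64*t) - 1)*exp(16*t/5)/25

For GBM dX = mu X dt + sigma X dB with X_0 = x_0, apply Itô to Y = log X: dY = (mu - sigma^2/2) dt + sigma dB, so Y_t = log(x_0) + (mu - sigma^2/2) t + sigma B_t and hence X_t = x_0 * exp((mu - sigma^2/2) t + sigma B_t).
With mu = 8/5, sigma = 8, x_0 = 4/5, this gives:
  X_t = 4/5 * exp((-152/5) * t + (8) * B_t).
Since sigma*B_t ~ Normal(0, sigma^2 t), E[exp(sigma*B_t)] = exp(sigma^2 t / 2); so E[X_t] = x_0 * exp((mu - sigma^2/2) t) * exp(sigma^2 t / 2) = x_0 * exp(mu t) = 4*exp(8*t/5)/5.
Var(X_t) = E[X_t^2] - (E[X_t])^2 = x_0^2 * exp(2 mu t) * (exp(sigma^2 t) - 1) = 16*(exp(64*t) - 1)*exp(16*t/5)/25.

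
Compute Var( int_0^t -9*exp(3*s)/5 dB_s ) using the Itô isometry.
Var = 27*exp(6*t)/50 - 27/50

The Itô integral of a deterministic integrand f(s) has mean 0 because each increment f(s) * (B_{s+ds} - B_s) has mean 0. By the Itô isometry:
  Var( int_0^t f(s) dB_s ) = E[ (int_0^t f(s) dB_s)^2 ] = int_0^t f(s)^2 ds.
Here f(s) = -9*exp(3*s)/5, so f(s)^2 = 81*exp(6*s)/25. Integrate:
  int_0^t (81*exp(6*s)/25) ds = 27*exp(6*t)/50 - 27/50.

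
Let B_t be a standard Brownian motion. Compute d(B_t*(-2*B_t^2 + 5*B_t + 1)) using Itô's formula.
d(B_t*(-2*B_t^2 + 5*B_t + 1)) = (5 - 6*B_t) dt + (-6*B_t^2 + 10*B_t + 1) dB_t

Itô's formula for f(B_t) gives d f(B_t) = f'(B_t) dB_t + (1/2) f''(B_t) dt. Compute derivatives of f(x) = x*(-2*x^2 + 5*x + 1):
  f'(x)  = -6*x^2 + 10*x + 1
  f''(x) = 10 - 12*x
Substitute x = B_t and multiply the f'' term by 1/2:
  drift     = (1/2) * (10 - 12*x) evaluated at B_t = 5 - 6*B_t
  diffusion = (-6*x^2 + 10*x + 1) evaluated at B_t = -6*B_t^2 + 10*B_t + 1
Therefore d(B_t*(-2*B_t^2 + 5*B_t + 1)) = (5 - 6*B_t) dt + (-6*B_t^2 + 10*B_t + 1) dB_t.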